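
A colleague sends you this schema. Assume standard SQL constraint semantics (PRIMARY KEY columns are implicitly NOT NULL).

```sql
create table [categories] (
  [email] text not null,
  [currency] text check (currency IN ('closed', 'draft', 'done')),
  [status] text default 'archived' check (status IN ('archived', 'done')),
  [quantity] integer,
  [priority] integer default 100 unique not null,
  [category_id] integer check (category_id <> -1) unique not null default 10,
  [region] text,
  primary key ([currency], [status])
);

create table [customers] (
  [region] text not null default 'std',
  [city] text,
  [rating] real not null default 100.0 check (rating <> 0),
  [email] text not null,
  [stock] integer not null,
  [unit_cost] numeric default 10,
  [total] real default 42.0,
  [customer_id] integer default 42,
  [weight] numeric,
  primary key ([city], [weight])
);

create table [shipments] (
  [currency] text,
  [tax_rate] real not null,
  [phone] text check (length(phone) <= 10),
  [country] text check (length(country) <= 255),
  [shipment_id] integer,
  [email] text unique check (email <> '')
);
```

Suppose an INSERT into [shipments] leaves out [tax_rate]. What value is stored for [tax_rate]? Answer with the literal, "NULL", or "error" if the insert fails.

error

tax_rate has no DEFAULT clause.
Omitting it would insert NULL, but it is declared NOT NULL, so the INSERT fails.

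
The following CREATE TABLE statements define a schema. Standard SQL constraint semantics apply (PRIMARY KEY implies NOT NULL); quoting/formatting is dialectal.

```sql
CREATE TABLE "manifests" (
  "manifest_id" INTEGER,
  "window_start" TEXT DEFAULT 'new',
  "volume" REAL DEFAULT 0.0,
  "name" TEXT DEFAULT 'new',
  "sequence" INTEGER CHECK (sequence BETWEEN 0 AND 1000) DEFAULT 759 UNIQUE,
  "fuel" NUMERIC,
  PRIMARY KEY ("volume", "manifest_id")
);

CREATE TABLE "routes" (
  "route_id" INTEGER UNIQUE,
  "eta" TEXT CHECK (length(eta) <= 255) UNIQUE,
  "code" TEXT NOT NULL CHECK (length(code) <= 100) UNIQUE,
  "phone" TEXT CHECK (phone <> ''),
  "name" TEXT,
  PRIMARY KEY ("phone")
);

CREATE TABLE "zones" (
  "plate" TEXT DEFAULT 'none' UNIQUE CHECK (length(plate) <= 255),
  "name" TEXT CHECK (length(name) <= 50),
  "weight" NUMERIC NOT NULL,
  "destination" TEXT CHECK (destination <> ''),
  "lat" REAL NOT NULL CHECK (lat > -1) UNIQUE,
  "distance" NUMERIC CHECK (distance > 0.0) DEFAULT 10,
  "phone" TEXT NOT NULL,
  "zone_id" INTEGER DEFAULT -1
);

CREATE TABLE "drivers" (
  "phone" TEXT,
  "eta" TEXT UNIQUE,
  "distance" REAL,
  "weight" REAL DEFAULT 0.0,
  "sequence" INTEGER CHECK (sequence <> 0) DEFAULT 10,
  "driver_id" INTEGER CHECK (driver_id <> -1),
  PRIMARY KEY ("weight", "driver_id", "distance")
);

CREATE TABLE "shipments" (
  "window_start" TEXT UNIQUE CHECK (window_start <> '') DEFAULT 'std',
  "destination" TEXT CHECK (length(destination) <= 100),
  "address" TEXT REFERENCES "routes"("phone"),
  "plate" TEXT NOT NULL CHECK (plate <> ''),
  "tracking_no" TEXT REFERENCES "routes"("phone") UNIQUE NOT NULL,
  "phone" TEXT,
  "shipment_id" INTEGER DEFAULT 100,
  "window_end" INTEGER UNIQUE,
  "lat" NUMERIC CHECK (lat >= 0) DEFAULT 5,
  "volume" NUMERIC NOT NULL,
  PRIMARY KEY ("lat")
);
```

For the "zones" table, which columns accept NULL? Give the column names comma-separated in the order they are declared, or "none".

plate, name, destination, distance, zone_id

- plate: CHECK does not forbid NULL (a CHECK constraint passes when its expression is NULL) → nullable.
- name: CHECK does not forbid NULL (a CHECK constraint passes when its expression is NULL) → nullable.
- weight: declared NOT NULL → not nullable.
- destination: CHECK does not forbid NULL (a CHECK constraint passes when its expression is NULL) → nullable.
- lat: declared NOT NULL → not nullable.
- distance: CHECK does not forbid NULL (a CHECK constraint passes when its expression is NULL) → nullable.
- phone: declared NOT NULL → not nullable.
- zone_id: DEFAULT only fills an omitted column; an explicit NULL is still allowed → nullable.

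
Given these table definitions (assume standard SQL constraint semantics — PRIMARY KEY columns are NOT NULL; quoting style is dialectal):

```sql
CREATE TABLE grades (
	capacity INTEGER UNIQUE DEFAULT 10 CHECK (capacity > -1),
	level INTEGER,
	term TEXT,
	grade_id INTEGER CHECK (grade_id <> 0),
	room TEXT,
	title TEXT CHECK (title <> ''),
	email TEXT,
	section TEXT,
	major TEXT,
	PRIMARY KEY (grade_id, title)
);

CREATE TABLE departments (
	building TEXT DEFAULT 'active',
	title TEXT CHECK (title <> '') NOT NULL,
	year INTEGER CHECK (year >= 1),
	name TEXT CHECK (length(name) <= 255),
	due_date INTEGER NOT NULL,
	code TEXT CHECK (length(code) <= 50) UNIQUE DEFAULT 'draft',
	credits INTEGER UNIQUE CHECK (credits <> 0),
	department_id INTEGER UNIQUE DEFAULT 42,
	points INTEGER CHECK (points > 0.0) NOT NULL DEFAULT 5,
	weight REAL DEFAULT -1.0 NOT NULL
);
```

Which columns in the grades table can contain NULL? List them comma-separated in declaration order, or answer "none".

capacity, level, term, room, email, section, major

- capacity: CHECK does not forbid NULL (a CHECK constraint passes when its expression is NULL) → nullable.
- level: no NOT NULL constraint applies → nullable.
- term: no NOT NULL constraint applies → nullable.
- grade_id: part of the PRIMARY KEY, which implies NOT NULL → not nullable.
- room: no NOT NULL constraint applies → nullable.
- title: part of the PRIMARY KEY, which implies NOT NULL → not nullable.
- email: no NOT NULL constraint applies → nullable.
- section: no NOT NULL constraint applies → nullable.
- major: no NOT NULL constraint applies → nullable.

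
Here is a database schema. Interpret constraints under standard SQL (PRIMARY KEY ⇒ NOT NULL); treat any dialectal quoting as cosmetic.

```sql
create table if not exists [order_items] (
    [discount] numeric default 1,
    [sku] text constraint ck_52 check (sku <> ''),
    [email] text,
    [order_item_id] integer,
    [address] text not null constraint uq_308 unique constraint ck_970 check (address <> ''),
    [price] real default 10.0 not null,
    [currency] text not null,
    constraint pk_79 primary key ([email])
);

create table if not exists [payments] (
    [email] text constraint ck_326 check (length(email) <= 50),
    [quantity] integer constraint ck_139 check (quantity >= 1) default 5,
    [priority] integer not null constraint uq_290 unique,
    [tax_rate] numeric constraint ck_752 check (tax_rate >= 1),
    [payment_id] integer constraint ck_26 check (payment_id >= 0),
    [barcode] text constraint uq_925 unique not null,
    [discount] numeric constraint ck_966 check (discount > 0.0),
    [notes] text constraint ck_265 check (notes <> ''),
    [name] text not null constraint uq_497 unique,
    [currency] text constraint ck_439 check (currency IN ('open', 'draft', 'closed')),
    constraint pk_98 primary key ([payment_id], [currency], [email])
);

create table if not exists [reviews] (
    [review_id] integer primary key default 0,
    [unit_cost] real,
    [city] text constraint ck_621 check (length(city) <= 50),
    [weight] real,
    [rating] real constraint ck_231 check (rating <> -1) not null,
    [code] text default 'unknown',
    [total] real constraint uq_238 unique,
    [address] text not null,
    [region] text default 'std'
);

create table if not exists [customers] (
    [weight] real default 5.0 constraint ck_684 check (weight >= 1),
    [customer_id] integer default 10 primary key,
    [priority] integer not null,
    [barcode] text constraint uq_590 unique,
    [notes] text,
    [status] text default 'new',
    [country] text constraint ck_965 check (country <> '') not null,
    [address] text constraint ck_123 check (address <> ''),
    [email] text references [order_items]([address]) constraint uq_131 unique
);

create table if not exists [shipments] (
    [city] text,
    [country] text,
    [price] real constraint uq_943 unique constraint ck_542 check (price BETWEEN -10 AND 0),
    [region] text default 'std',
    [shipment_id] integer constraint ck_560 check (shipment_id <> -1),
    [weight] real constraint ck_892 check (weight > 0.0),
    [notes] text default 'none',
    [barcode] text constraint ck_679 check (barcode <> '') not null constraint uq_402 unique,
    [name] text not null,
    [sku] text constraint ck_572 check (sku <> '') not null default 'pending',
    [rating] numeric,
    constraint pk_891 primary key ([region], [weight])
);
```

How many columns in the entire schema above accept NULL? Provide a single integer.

order_items: 3 nullable (discount, sku, order_item_id — PK (email) and explicit NOT NULL columns excluded).
payments: 4 nullable (quantity, tax_rate, discount, notes — PK (payment_id, currency, email) and explicit NOT NULL columns excluded).
reviews: 6 nullable (unit_cost, city, weight, code, total, region — PK (review_id) and explicit NOT NULL columns excluded).
customers: 6 nullable (weight, barcode, notes, status, address, email — PK (customer_id) and explicit NOT NULL columns excluded).
shipments: 6 nullable (city, country, price, shipment_id, notes, rating — PK (region, weight) and explicit NOT NULL columns excluded).
Total: 3 + 4 + 6 + 6 + 6 = 25.

25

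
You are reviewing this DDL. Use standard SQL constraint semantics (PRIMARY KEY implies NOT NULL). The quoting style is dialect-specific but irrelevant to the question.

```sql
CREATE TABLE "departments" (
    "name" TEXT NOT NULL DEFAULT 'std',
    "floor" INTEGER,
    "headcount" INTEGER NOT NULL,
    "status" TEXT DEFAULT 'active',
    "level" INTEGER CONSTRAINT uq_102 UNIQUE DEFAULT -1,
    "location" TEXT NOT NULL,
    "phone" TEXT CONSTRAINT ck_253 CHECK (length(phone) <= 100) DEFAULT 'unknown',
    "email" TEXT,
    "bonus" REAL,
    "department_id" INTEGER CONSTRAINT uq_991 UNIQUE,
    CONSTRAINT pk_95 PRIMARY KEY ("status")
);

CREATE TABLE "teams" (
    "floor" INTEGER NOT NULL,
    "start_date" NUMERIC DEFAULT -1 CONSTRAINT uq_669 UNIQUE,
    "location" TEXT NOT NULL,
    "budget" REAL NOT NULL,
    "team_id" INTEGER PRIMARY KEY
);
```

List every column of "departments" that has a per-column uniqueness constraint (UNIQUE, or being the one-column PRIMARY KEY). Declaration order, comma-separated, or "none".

status, level, department_id

- name: no UNIQUE or single-column PK constraint.
- floor: no UNIQUE or single-column PK constraint.
- headcount: no UNIQUE or single-column PK constraint.
- status: single-column PRIMARY KEY → unique.
- level: declared UNIQUE → unique.
- location: no UNIQUE or single-column PK constraint.
- phone: no UNIQUE or single-column PK constraint.
- email: no UNIQUE or single-column PK constraint.
- bonus: no UNIQUE or single-column PK constraint.
- department_id: declared UNIQUE → unique.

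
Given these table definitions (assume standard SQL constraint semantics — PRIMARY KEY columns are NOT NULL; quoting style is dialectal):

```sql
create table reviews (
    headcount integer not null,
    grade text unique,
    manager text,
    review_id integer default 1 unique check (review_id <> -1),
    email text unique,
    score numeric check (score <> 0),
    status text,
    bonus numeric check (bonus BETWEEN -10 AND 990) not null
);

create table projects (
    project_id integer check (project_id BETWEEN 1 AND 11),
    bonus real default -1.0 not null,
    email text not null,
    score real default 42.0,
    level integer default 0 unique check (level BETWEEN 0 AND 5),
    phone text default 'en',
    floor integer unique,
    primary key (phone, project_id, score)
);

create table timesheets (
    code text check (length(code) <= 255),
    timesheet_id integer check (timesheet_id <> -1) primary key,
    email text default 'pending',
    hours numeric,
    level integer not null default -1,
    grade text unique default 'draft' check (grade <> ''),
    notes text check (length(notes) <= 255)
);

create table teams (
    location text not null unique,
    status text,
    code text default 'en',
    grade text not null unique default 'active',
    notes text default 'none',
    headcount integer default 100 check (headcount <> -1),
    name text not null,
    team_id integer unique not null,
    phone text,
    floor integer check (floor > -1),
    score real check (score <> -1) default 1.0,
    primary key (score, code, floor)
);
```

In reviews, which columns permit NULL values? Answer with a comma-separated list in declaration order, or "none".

- headcount: declared NOT NULL → not nullable.
- grade: UNIQUE does not imply NOT NULL → nullable.
- manager: no NOT NULL constraint applies → nullable.
- review_id: CHECK does not forbid NULL (a CHECK constraint passes when its expression is NULL) → nullable.
- email: UNIQUE does not imply NOT NULL → nullable.
- score: CHECK does not forbid NULL (a CHECK constraint passes when its expression is NULL) → nullable.
- status: no NOT NULL constraint applies → nullable.
- bonus: declared NOT NULL → not nullable.

grade, manager, review_id, email, score, status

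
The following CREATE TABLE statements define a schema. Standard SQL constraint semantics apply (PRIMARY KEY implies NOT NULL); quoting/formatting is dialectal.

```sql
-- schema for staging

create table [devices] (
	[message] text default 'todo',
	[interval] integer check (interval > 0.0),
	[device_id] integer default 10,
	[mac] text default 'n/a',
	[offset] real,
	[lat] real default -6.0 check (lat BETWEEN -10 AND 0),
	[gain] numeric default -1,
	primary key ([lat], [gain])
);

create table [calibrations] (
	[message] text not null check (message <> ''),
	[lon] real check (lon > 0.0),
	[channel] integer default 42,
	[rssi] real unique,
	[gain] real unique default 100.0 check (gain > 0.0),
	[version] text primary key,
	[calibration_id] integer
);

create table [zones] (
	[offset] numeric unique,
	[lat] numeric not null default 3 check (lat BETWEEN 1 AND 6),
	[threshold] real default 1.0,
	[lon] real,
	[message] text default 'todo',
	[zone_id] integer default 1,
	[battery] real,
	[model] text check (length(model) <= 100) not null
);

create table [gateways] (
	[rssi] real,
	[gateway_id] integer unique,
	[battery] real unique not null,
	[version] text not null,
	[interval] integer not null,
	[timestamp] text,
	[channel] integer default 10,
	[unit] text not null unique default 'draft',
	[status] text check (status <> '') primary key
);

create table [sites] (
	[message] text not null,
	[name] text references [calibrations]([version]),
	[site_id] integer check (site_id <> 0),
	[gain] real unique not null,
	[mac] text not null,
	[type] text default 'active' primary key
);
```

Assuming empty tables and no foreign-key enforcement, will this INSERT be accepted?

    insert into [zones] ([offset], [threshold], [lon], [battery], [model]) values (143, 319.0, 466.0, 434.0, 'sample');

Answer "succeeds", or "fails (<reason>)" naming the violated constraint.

succeeds

NOT NULL columns: lat defaults to 3; model is supplied.
CHECK constraints: 'sample' satisfies (length(model) <= 100).
No constraint is violated.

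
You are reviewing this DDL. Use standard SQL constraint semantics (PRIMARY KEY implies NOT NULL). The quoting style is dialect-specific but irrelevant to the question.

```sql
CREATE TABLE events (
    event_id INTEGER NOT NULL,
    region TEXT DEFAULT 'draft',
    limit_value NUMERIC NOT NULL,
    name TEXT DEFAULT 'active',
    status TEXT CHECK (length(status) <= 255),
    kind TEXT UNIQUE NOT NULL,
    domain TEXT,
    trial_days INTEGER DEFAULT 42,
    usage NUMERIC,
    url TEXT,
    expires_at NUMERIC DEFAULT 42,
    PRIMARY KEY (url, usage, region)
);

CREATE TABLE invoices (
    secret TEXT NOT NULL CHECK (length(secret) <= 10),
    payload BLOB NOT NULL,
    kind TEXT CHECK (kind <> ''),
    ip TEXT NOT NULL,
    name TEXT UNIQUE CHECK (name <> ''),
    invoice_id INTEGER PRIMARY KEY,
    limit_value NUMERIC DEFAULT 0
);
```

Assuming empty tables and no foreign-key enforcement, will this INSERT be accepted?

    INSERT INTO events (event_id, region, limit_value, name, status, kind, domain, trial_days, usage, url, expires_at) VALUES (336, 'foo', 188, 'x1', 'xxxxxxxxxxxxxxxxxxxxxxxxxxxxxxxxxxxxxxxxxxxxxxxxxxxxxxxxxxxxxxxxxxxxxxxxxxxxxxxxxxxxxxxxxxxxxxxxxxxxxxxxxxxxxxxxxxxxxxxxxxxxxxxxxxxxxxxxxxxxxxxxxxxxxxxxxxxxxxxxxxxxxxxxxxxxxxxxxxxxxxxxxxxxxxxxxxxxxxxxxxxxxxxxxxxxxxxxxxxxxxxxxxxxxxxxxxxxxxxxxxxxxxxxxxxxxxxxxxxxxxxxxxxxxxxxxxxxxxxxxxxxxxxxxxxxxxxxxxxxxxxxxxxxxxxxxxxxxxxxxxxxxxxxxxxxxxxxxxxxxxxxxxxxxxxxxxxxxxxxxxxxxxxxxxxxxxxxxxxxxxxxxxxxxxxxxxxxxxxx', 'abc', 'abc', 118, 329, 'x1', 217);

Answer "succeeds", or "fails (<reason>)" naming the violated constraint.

The value 'xxxxxxxxxxxxxxxxxxxxxxxxxxxxxxxxxxxxxxxxxxxxxxxxxxxxxxxxxxxxxxxxxxxxxxxxxxxxxxxxxxxxxxxxxxxxxxxxxxxxxxxxxxxxxxxxxxxxxxxxxxxxxxxxxxxxxxxxxxxxxxxxxxxxxxxxxxxxxxxxxxxxxxxxxxxxxxxxxxxxxxxxxxxxxxxxxxxxxxxxxxxxxxxxxxxxxxxxxxxxxxxxxxxxxxxxxxxxxxxxxxxxxxxxxxxxxxxxxxxxxxxxxxxxxxxxxxxxxxxxxxxxxxxxxxxxxxxxxxxxxxxxxxxxxxxxxxxxxxxxxxxxxxxxxxxxxxxxxxxxxxxxxxxxxxxxxxxxxxxxxxxxxxxxxxxxxxxxxxxxxxxxxxxxxxxxxxxxxxxx' for status violates CHECK (length(status) <= 255).

fails (CHECK on status)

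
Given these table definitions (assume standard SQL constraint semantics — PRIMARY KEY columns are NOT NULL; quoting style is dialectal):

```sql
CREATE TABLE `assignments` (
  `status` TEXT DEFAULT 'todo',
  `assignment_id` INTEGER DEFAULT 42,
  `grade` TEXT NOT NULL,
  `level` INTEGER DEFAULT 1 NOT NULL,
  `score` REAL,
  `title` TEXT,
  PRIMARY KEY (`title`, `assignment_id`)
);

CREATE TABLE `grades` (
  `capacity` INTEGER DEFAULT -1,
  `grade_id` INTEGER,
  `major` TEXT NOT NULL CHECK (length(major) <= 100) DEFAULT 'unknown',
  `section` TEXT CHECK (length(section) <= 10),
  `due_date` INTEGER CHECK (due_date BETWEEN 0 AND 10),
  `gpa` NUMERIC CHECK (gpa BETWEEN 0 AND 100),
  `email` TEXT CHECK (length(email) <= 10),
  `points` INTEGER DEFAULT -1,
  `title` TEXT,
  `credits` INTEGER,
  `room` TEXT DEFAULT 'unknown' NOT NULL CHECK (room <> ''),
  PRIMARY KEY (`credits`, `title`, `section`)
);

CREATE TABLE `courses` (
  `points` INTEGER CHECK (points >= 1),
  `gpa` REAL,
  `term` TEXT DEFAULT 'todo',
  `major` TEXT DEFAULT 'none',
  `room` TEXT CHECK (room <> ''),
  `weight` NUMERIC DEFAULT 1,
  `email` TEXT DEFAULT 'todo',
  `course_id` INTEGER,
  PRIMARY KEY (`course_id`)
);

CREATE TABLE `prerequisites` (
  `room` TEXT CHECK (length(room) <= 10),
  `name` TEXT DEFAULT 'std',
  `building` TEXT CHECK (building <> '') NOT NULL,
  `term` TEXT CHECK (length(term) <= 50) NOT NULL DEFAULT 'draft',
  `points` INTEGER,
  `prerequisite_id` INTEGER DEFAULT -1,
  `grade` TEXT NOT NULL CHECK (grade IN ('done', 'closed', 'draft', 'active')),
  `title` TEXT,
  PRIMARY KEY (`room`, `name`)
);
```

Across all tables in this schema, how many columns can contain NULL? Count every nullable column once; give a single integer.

18

assignments: 2 nullable (status, score — PK (title, assignment_id) and explicit NOT NULL columns excluded).
grades: 6 nullable (capacity, grade_id, due_date, gpa, email, points — PK (credits, title, section) and explicit NOT NULL columns excluded).
courses: 7 nullable (points, gpa, term, major, room, weight, email — PK (course_id) and explicit NOT NULL columns excluded).
prerequisites: 3 nullable (points, prerequisite_id, title — PK (room, name) and explicit NOT NULL columns excluded).
Total: 2 + 6 + 7 + 3 = 18.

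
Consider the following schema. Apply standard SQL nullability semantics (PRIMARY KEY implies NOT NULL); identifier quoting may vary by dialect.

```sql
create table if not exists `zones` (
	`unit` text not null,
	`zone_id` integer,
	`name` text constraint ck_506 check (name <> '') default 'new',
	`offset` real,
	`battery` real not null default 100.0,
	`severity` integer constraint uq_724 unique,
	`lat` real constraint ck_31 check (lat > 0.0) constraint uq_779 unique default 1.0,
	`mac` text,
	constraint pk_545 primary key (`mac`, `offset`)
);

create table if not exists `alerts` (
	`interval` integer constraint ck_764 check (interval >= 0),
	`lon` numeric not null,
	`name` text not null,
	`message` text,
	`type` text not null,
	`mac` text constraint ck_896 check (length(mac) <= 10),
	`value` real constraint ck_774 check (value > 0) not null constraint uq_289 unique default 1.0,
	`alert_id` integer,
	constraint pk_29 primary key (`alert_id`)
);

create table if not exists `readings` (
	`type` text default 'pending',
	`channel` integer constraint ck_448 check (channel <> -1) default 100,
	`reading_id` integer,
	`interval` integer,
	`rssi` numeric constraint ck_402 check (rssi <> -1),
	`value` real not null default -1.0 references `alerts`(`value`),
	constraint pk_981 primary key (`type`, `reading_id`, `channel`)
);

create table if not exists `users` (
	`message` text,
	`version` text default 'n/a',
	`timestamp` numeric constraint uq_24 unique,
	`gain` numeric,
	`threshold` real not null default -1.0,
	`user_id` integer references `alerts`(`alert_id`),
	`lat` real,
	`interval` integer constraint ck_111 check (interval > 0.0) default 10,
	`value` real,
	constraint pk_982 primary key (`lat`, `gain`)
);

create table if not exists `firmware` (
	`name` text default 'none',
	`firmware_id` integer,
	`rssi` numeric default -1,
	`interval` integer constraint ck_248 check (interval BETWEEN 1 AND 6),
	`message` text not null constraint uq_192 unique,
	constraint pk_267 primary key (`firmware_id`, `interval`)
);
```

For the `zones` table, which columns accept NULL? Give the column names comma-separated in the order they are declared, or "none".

- unit: declared NOT NULL → not nullable.
- zone_id: no NOT NULL constraint applies → nullable.
- name: CHECK does not forbid NULL (a CHECK constraint passes when its expression is NULL) → nullable.
- offset: part of the PRIMARY KEY, which implies NOT NULL → not nullable.
- battery: declared NOT NULL → not nullable.
- severity: UNIQUE does not imply NOT NULL → nullable.
- lat: CHECK does not forbid NULL (a CHECK constraint passes when its expression is NULL) → nullable.
- mac: part of the PRIMARY KEY, which implies NOT NULL → not nullable.

zone_id, name, severity, lat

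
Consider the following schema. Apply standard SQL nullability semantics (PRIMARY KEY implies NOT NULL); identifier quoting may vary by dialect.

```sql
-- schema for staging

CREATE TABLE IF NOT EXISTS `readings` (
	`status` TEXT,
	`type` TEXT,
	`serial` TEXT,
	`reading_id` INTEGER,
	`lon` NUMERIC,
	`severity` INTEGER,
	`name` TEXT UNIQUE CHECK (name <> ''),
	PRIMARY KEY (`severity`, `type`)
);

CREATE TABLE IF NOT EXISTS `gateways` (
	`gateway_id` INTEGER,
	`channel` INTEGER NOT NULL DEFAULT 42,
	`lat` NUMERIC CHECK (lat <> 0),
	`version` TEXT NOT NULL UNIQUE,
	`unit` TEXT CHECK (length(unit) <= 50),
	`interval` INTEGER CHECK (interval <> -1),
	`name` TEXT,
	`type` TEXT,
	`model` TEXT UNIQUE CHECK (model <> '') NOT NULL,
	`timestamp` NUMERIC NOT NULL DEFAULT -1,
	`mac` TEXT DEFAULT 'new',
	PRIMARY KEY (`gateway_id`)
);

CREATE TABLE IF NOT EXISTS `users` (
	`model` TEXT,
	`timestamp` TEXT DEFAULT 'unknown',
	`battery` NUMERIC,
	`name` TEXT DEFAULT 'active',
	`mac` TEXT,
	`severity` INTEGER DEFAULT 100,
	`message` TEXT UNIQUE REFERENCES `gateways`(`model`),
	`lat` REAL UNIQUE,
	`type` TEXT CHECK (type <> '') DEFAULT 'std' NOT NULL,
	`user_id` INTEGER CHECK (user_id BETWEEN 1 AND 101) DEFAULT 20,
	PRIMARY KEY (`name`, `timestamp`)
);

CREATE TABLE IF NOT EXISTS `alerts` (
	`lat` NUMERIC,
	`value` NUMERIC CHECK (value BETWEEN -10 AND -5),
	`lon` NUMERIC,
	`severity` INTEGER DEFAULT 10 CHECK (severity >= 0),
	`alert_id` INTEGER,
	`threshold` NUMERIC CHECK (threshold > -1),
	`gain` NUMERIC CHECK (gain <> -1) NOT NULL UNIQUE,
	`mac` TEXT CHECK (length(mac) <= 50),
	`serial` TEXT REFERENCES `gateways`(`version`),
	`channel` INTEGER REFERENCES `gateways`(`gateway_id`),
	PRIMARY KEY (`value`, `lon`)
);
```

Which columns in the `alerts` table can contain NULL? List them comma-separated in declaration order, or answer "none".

lat, severity, alert_id, threshold, mac, serial, channel

- lat: no NOT NULL constraint applies → nullable.
- value: part of the PRIMARY KEY, which implies NOT NULL → not nullable.
- lon: part of the PRIMARY KEY, which implies NOT NULL → not nullable.
- severity: CHECK does not forbid NULL (a CHECK constraint passes when its expression is NULL) → nullable.
- alert_id: no NOT NULL constraint applies → nullable.
- threshold: CHECK does not forbid NULL (a CHECK constraint passes when its expression is NULL) → nullable.
- gain: declared NOT NULL → not nullable.
- mac: CHECK does not forbid NULL (a CHECK constraint passes when its expression is NULL) → nullable.
- serial: a foreign key column may be NULL unless separately constrained → nullable.
- channel: a foreign key column may be NULL unless separately constrained → nullable.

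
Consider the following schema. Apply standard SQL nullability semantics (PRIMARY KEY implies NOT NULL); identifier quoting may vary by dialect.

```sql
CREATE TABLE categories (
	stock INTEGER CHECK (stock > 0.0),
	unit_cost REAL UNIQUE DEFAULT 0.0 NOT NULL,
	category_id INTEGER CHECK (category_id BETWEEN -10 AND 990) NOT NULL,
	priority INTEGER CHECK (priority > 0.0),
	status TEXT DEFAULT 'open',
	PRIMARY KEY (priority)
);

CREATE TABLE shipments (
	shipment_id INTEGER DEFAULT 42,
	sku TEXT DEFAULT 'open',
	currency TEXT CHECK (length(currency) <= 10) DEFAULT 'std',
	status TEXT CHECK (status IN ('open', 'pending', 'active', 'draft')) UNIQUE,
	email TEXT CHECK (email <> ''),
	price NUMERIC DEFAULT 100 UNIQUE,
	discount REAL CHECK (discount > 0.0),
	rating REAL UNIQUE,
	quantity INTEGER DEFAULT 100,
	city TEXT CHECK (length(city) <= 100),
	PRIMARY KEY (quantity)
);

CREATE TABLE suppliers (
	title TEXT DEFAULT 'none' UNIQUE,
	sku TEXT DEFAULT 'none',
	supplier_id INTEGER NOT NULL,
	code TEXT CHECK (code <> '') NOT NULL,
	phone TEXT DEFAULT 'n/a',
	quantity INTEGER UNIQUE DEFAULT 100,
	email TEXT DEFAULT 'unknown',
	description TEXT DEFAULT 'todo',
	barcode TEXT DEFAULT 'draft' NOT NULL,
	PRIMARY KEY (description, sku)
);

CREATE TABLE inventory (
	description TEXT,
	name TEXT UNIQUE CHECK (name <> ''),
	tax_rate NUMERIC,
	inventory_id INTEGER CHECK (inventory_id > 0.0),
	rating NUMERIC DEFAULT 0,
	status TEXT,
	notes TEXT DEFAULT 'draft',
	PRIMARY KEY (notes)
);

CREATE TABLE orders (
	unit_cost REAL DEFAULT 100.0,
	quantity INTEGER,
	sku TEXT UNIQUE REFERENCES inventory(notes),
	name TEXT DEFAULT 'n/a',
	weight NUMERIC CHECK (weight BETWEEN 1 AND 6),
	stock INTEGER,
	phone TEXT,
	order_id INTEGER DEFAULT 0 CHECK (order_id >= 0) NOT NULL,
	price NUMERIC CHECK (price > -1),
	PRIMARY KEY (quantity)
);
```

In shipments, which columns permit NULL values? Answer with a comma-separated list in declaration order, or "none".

shipment_id, sku, currency, status, email, price, discount, rating, city

- shipment_id: DEFAULT only fills an omitted column; an explicit NULL is still allowed → nullable.
- sku: DEFAULT only fills an omitted column; an explicit NULL is still allowed → nullable.
- currency: CHECK does not forbid NULL (a CHECK constraint passes when its expression is NULL) → nullable.
- status: CHECK does not forbid NULL (a CHECK constraint passes when its expression is NULL) → nullable.
- email: CHECK does not forbid NULL (a CHECK constraint passes when its expression is NULL) → nullable.
- price: UNIQUE does not imply NOT NULL → nullable.
- discount: CHECK does not forbid NULL (a CHECK constraint passes when its expression is NULL) → nullable.
- rating: UNIQUE does not imply NOT NULL → nullable.
- quantity: part of the PRIMARY KEY, which implies NOT NULL → not nullable.
- city: CHECK does not forbid NULL (a CHECK constraint passes when its expression is NULL) → nullable.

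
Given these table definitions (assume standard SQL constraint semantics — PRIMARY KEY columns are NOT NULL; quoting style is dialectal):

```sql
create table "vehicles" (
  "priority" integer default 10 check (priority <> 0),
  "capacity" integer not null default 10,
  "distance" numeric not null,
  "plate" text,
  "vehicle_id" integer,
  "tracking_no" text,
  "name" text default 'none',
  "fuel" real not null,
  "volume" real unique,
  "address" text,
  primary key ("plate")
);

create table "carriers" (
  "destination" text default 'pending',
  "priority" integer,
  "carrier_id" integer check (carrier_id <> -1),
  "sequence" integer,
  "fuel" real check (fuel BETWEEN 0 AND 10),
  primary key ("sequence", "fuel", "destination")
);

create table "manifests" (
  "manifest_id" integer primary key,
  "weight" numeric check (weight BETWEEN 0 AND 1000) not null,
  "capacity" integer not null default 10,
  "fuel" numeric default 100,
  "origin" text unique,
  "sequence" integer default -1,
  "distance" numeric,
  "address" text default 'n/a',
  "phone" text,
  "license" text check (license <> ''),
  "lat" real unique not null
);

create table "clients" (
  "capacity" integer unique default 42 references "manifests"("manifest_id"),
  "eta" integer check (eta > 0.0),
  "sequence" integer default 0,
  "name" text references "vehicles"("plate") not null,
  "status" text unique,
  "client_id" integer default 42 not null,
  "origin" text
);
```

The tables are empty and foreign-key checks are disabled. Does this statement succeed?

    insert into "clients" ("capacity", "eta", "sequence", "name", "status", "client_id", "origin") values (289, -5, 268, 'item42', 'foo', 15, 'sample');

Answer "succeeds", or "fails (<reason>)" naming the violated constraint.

fails (CHECK on eta)

The value -5 for eta violates CHECK (eta > 0.0).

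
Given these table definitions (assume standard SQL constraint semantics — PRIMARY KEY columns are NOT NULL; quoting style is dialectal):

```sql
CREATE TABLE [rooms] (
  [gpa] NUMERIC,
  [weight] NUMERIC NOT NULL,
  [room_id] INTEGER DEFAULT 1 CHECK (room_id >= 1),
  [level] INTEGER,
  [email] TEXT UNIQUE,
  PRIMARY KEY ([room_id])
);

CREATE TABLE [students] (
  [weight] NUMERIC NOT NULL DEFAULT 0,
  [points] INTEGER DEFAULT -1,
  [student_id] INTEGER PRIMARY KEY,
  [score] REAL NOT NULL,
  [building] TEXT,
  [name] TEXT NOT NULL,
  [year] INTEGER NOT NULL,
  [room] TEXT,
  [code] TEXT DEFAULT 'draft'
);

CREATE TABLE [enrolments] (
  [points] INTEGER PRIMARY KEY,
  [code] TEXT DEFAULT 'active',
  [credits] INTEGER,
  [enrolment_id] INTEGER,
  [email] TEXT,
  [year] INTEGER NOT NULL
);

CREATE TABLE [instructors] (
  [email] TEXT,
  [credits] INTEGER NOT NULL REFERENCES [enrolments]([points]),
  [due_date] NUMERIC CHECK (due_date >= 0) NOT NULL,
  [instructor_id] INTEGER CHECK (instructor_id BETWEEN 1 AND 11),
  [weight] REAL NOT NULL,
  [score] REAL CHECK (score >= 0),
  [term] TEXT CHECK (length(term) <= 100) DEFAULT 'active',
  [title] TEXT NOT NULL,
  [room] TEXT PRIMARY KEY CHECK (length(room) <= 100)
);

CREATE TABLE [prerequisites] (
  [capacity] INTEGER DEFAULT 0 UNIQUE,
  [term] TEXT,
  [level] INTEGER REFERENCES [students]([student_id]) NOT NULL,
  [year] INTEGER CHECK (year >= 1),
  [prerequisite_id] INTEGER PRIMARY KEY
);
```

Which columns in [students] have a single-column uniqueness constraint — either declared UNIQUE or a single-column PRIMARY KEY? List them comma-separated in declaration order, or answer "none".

student_id

- weight: no UNIQUE or single-column PK constraint.
- points: no UNIQUE or single-column PK constraint.
- student_id: single-column PRIMARY KEY → unique.
- score: no UNIQUE or single-column PK constraint.
- building: no UNIQUE or single-column PK constraint.
- name: no UNIQUE or single-column PK constraint.
- year: no UNIQUE or single-column PK constraint.
- room: no UNIQUE or single-column PK constraint.
- code: no UNIQUE or single-column PK constraint.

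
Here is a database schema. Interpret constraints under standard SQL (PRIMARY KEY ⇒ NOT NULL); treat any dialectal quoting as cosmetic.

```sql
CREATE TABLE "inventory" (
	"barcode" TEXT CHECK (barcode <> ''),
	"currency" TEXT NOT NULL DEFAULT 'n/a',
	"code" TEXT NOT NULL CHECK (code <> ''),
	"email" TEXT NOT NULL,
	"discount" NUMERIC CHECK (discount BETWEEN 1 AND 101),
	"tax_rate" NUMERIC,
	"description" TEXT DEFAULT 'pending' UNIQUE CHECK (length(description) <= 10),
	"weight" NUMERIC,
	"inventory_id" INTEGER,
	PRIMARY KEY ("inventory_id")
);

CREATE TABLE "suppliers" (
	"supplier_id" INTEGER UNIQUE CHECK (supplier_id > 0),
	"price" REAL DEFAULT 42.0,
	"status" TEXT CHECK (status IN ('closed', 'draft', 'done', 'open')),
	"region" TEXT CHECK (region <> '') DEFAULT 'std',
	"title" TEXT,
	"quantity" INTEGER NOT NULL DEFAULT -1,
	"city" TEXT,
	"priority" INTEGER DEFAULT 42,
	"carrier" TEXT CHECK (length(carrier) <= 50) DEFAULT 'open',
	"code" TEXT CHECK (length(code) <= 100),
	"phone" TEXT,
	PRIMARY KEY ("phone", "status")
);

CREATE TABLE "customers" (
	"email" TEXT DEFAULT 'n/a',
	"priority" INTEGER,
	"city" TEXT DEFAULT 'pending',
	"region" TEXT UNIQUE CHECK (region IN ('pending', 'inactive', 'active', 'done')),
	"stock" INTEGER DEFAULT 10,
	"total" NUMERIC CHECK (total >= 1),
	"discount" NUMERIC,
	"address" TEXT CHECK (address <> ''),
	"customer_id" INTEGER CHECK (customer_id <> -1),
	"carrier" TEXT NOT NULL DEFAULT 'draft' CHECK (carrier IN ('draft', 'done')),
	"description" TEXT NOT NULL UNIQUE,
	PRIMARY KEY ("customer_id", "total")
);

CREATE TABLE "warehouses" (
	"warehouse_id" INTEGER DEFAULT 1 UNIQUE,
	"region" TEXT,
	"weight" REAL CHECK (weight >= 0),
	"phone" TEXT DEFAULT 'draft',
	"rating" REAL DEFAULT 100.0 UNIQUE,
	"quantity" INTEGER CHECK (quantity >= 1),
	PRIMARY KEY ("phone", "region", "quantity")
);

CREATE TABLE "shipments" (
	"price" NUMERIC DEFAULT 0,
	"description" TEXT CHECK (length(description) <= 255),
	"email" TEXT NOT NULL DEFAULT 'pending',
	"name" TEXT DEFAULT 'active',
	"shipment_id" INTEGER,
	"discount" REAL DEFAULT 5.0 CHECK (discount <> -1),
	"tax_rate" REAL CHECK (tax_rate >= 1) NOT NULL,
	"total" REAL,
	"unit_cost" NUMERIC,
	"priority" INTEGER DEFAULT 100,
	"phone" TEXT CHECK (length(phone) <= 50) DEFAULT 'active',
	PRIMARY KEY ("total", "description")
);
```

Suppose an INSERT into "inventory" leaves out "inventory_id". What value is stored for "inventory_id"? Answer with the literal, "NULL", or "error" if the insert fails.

inventory_id has no DEFAULT clause.
Omitting it would insert NULL, but it is part of the PRIMARY KEY, so the INSERT fails.

error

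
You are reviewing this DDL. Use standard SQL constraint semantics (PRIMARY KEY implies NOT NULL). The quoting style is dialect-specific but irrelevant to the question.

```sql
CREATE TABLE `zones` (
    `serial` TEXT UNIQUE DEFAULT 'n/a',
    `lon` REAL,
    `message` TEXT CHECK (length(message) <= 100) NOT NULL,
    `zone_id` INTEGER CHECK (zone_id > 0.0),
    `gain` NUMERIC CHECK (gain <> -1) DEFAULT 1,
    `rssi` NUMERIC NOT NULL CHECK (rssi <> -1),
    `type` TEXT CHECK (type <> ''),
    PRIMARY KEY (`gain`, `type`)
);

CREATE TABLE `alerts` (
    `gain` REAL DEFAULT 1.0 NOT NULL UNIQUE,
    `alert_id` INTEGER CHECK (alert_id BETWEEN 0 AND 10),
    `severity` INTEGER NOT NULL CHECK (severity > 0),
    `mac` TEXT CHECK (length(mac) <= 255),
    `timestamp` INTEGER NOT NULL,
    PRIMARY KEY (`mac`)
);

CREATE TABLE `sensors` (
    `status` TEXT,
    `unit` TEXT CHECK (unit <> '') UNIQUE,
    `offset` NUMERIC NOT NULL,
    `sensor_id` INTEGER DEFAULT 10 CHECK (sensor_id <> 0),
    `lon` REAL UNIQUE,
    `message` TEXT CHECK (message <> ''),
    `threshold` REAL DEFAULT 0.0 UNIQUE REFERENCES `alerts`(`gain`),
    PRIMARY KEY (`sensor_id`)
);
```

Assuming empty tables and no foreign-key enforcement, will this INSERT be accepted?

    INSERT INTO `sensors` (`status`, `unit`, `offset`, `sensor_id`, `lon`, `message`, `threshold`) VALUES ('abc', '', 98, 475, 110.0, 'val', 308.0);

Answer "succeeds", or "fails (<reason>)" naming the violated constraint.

fails (CHECK on unit)

The value '' for unit violates CHECK (unit <> '').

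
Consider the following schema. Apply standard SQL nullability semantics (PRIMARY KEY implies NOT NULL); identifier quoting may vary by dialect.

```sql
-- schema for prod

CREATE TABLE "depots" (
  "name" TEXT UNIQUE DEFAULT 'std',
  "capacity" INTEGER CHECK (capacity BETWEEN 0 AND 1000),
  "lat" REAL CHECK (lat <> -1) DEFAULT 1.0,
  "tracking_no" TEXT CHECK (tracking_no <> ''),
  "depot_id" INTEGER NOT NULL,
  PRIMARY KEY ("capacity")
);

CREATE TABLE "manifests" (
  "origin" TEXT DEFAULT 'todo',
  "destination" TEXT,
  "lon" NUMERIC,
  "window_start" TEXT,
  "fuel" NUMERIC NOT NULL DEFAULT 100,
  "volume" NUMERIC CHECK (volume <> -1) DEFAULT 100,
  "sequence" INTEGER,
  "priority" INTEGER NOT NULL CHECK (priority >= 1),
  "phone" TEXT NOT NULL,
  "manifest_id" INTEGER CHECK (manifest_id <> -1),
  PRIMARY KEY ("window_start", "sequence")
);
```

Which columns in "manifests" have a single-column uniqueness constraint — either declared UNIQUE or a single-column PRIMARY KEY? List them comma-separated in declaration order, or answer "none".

- origin: no UNIQUE or single-column PK constraint.
- destination: no UNIQUE or single-column PK constraint.
- lon: no UNIQUE or single-column PK constraint.
- window_start: part of a composite PRIMARY KEY — only the tuple is unique, not this column on its own.
- fuel: no UNIQUE or single-column PK constraint.
- volume: no UNIQUE or single-column PK constraint.
- sequence: part of a composite PRIMARY KEY — only the tuple is unique, not this column on its own.
- priority: no UNIQUE or single-column PK constraint.
- phone: no UNIQUE or single-column PK constraint.
- manifest_id: no UNIQUE or single-column PK constraint.

none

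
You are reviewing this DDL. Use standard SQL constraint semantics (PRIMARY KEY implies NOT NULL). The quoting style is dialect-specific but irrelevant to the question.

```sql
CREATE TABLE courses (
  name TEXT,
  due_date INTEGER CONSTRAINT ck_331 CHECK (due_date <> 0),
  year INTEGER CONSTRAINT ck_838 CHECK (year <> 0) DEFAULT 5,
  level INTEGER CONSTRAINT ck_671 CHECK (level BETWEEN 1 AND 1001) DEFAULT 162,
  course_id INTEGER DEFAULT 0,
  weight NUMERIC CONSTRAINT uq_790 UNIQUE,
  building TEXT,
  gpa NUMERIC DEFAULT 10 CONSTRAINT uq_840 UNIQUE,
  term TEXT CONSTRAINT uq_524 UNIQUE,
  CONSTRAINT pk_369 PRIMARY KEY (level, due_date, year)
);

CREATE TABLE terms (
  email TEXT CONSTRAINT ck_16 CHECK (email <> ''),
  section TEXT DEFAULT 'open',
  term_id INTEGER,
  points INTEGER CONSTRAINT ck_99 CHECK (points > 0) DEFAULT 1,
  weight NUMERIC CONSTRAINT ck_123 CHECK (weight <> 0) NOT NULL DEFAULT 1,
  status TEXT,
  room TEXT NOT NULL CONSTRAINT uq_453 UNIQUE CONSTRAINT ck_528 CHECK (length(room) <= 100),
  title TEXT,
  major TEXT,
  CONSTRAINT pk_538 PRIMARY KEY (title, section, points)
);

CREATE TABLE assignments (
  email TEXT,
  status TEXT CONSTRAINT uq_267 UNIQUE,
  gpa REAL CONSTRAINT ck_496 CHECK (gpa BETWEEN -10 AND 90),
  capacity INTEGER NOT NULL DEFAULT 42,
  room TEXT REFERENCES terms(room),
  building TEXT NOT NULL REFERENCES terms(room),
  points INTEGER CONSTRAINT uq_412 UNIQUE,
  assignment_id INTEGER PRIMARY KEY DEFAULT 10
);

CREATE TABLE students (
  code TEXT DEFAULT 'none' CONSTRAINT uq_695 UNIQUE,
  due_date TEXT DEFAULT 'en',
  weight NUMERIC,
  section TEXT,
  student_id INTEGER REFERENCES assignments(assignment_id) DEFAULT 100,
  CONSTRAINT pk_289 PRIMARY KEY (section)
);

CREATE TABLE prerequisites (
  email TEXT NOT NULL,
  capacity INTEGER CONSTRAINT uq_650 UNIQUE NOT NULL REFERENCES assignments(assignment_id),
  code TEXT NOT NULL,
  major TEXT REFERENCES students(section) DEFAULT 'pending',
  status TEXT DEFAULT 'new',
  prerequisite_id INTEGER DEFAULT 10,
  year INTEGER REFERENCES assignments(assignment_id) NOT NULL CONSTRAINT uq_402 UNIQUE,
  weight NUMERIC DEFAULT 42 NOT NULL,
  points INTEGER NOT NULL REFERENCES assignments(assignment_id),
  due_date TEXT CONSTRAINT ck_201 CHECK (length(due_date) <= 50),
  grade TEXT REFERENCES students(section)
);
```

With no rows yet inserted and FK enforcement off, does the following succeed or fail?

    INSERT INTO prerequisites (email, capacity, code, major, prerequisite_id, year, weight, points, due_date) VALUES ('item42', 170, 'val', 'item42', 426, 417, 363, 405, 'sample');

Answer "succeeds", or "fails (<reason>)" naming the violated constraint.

NOT NULL columns: capacity is supplied; code is supplied; email is supplied; points is supplied; weight is supplied; year is supplied.
CHECK constraints: 'sample' satisfies (length(due_date) <= 50).
No constraint is violated.

succeeds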